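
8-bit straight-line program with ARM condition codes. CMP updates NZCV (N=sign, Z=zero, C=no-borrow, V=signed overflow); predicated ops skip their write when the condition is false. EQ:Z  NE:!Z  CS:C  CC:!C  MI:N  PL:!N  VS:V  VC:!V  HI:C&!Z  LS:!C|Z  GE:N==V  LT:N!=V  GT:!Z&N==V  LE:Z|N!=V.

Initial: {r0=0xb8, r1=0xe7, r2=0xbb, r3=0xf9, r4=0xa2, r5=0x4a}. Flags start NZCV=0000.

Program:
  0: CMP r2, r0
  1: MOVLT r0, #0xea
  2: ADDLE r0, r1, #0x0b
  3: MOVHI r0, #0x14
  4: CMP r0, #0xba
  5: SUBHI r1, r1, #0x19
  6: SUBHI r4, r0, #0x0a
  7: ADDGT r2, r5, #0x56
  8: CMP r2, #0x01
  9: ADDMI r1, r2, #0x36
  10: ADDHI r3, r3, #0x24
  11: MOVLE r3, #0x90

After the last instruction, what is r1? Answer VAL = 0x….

[0] flags=0010 → (cmp)
[1] flags=0010 LT?F → skip
[2] flags=0010 LE?F → skip
[3] flags=0010 HI?T → r0=0x14
[4] flags=0000 → (cmp)
[5] flags=0000 HI?F → skip
[6] flags=0000 HI?F → skip
[7] flags=0000 GT?T → r2=0xa0
[8] flags=1010 → (cmp)
[9] flags=1010 MI?T → r1=0xd6
[10] flags=1010 HI?T → r3=0x1d
[11] flags=1010 LE?T → r3=0x90

VAL = 0xd6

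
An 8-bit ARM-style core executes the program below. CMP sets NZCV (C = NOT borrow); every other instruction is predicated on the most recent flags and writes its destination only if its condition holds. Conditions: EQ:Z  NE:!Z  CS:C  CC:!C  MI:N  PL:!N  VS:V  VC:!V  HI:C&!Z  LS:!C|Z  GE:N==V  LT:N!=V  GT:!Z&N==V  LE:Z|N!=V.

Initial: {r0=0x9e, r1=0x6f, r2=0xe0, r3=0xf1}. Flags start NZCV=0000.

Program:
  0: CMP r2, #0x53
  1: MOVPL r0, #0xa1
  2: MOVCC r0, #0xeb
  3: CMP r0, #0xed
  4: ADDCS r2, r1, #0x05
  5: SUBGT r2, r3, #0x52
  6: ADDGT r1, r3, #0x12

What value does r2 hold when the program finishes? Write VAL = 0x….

VAL = 0xe0

0: ✓ CMP  NZCV=1010
1: · MOVPL
2: · MOVCC
3: ✓ CMP  NZCV=1000
4: · ADDCS
5: · SUBGT
6: · ADDGT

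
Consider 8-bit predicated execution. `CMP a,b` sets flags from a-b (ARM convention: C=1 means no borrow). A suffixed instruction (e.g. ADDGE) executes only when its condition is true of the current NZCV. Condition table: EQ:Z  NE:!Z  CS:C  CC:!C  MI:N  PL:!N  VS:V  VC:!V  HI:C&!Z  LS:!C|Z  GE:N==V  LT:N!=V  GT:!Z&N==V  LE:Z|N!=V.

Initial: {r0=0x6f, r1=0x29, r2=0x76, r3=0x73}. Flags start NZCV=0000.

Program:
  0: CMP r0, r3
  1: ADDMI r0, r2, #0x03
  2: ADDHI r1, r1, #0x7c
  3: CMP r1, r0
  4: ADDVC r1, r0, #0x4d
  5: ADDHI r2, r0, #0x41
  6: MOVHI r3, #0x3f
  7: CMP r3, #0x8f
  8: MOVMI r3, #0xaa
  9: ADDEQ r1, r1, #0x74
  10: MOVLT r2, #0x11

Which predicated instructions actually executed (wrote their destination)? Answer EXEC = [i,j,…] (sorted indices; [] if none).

[0] flags=1000 → (cmp)
[1] flags=1000 MI?T → r0=0x79
[2] flags=1000 HI?F → skip
[3] flags=1000 → (cmp)
[4] flags=1000 VC?T → r1=0xc6
[5] flags=1000 HI?F → skip
[6] flags=1000 HI?F → skip
[7] flags=1001 → (cmp)
[8] flags=1001 MI?T → r3=0xaa
[9] flags=1001 EQ?F → skip
[10] flags=1001 LT?F → skip

EXEC = [1,4,8]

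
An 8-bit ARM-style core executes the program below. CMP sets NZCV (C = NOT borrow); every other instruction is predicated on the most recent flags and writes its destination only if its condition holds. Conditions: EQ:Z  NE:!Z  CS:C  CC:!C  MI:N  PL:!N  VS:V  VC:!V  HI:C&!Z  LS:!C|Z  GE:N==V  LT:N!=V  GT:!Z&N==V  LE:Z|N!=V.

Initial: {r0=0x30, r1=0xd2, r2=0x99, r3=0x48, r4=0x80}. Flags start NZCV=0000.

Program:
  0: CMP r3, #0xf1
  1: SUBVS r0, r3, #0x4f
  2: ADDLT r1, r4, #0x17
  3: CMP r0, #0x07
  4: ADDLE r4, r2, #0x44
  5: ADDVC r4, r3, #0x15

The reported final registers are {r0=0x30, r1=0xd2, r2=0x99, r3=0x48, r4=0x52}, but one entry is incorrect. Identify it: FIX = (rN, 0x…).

FIX = (r4, 0x5d)

[0] flags=0000 → (cmp)
[1] flags=0000 VS?F → skip
[2] flags=0000 LT?F → skip
[3] flags=0010 → (cmp)
[4] flags=0010 LE?F → skip
[5] flags=0010 VC?T → r4=0x5d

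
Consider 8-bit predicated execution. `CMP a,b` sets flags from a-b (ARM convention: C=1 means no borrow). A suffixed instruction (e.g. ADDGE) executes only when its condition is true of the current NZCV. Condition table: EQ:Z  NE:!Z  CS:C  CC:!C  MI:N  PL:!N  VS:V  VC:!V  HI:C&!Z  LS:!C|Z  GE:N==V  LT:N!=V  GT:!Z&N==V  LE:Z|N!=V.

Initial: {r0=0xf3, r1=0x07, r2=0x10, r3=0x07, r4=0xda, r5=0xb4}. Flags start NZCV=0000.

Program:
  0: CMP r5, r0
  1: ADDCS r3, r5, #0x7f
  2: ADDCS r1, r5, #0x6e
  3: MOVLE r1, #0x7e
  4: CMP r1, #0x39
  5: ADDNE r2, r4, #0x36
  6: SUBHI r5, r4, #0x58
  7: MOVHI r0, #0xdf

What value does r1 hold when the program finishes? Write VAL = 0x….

VAL = 0x7e

0: ✓ CMP  NZCV=1000
1: · ADDCS
2: · ADDCS
3: ✓ MOVLE  r1←0x7e
4: ✓ CMP  NZCV=0010
5: ✓ ADDNE  r2←0x10
6: ✓ SUBHI  r5←0x82
7: ✓ MOVHI  r0←0xdf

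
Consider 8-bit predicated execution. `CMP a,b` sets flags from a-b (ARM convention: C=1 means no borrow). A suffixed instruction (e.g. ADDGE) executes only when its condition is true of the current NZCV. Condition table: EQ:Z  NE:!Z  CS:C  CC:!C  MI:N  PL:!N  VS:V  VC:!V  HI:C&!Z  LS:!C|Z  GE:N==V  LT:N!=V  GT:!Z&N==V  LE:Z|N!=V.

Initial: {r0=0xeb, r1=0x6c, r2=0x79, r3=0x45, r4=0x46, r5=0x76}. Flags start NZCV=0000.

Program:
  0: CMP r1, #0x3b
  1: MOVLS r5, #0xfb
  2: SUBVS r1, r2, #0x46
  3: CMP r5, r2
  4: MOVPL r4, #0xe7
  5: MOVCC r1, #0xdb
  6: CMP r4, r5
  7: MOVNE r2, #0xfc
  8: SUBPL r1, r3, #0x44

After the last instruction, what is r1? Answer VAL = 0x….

VAL = 0xdb

0: ✓ CMP  NZCV=0010
1: · MOVLS
2: · SUBVS
3: ✓ CMP  NZCV=1000
4: · MOVPL
5: ✓ MOVCC  r1←0xdb
6: ✓ CMP  NZCV=1000
7: ✓ MOVNE  r2←0xfc
8: · SUBPL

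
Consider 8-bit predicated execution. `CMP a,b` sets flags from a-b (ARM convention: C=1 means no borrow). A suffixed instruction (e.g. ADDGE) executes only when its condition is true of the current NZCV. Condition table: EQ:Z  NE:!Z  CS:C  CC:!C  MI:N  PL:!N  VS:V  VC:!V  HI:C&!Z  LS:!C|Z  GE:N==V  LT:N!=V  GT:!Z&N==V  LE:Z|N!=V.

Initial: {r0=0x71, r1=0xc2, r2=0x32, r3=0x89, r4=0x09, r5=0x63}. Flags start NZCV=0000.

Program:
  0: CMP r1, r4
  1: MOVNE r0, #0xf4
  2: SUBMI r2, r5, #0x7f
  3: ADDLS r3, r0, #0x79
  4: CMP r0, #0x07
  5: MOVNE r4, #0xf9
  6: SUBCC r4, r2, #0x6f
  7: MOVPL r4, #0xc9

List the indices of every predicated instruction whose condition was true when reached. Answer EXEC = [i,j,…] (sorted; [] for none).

0: ✓ CMP  NZCV=1010
1: ✓ MOVNE  r0←0xf4
2: ✓ SUBMI  r2←0xe4
3: · ADDLS
4: ✓ CMP  NZCV=1010
5: ✓ MOVNE  r4←0xf9
6: · SUBCC
7: · MOVPL

EXEC = [1,2,5]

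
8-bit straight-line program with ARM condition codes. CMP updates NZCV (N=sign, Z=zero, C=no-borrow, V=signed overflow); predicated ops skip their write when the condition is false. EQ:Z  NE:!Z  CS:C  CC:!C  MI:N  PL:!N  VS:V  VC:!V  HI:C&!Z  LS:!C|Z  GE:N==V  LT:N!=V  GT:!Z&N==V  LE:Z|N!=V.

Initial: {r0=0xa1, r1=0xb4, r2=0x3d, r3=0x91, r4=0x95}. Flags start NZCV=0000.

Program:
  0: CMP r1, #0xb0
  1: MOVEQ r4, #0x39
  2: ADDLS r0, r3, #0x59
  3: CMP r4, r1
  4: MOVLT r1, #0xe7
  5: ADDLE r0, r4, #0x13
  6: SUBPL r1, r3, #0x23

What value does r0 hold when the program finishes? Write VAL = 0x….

VAL = 0xa8

[0] flags=0010 → (cmp)
[1] flags=0010 EQ?F → skip
[2] flags=0010 LS?F → skip
[3] flags=1000 → (cmp)
[4] flags=1000 LT?T → r1=0xe7
[5] flags=1000 LE?T → r0=0xa8
[6] flags=1000 PL?F → skip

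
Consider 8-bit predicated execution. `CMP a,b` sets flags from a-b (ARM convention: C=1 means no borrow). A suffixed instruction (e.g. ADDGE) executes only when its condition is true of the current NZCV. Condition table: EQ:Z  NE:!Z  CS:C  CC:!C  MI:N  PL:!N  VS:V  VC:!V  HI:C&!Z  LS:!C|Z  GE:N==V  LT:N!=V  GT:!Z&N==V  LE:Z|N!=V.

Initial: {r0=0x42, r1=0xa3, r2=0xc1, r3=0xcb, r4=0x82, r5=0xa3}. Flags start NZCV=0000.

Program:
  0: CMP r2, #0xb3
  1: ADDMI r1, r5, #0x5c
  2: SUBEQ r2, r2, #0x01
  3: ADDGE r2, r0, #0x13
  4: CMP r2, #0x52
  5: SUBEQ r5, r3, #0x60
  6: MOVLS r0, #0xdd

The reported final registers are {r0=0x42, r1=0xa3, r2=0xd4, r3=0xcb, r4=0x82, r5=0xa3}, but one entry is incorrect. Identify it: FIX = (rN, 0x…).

[0] flags=0010 → (cmp)
[1] flags=0010 MI?F → skip
[2] flags=0010 EQ?F → skip
[3] flags=0010 GE?T → r2=0x55
[4] flags=0010 → (cmp)
[5] flags=0010 EQ?F → skip
[6] flags=0010 LS?F → skip

FIX = (r2, 0x55)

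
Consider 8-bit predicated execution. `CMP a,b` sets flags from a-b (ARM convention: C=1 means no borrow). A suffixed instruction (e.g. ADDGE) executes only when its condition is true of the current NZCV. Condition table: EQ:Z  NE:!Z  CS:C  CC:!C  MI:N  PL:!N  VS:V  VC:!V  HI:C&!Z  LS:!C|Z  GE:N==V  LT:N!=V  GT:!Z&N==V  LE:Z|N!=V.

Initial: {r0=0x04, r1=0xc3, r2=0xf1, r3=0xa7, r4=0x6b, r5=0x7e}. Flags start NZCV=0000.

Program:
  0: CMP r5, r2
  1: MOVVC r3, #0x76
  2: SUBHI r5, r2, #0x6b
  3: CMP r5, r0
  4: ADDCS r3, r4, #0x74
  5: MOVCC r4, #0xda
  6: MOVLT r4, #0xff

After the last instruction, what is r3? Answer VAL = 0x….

[0] flags=1001 → (cmp)
[1] flags=1001 VC?F → skip
[2] flags=1001 HI?F → skip
[3] flags=0010 → (cmp)
[4] flags=0010 CS?T → r3=0xdf
[5] flags=0010 CC?F → skip
[6] flags=0010 LT?F → skip

VAL = 0xdf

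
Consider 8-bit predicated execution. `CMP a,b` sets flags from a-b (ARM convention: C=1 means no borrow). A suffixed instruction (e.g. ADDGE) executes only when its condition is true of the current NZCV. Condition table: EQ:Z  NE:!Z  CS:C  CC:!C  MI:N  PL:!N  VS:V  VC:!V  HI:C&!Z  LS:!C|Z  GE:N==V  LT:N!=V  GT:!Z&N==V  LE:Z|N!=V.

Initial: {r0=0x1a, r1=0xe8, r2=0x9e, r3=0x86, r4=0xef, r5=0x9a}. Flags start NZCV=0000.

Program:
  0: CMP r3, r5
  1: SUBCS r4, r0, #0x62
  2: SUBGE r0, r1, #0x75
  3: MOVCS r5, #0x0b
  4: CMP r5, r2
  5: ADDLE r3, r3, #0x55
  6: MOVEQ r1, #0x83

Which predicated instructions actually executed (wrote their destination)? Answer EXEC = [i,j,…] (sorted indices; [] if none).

0: ✓ CMP  NZCV=1000
1: · SUBCS
2: · SUBGE
3: · MOVCS
4: ✓ CMP  NZCV=1000
5: ✓ ADDLE  r3←0xdb
6: · MOVEQ

EXEC = [5]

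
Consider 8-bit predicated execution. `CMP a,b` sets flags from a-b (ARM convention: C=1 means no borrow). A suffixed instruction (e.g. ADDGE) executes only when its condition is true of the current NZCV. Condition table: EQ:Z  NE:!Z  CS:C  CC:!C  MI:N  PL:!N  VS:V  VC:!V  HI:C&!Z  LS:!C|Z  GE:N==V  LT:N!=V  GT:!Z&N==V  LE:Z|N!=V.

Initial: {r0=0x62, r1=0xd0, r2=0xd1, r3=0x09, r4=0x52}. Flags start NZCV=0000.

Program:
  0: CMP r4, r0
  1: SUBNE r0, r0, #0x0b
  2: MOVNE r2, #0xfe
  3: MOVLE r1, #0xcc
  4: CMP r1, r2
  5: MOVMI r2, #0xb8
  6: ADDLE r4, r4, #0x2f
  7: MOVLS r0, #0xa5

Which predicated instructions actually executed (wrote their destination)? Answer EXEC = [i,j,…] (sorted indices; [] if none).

EXEC = [1,2,3,5,6,7]

0: ✓ CMP  NZCV=1000
1: ✓ SUBNE  r0←0x57
2: ✓ MOVNE  r2←0xfe
3: ✓ MOVLE  r1←0xcc
4: ✓ CMP  NZCV=1000
5: ✓ MOVMI  r2←0xb8
6: ✓ ADDLE  r4←0x81
7: ✓ MOVLS  r0←0xa5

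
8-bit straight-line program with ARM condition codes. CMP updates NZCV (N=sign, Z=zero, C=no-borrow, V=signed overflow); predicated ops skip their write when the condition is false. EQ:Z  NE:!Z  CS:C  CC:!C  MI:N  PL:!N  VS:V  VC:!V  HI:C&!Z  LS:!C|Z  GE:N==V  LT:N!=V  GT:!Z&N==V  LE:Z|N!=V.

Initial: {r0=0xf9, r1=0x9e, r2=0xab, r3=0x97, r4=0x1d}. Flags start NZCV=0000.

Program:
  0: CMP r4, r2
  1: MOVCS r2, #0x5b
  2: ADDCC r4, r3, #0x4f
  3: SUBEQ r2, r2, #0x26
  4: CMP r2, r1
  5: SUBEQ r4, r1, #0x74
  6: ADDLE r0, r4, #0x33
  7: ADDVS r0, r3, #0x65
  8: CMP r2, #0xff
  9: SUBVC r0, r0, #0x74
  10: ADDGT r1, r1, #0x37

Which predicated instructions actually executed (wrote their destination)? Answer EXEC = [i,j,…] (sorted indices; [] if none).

0: ✓ CMP  NZCV=0000
1: · MOVCS
2: ✓ ADDCC  r4←0xe6
3: · SUBEQ
4: ✓ CMP  NZCV=0010
5: · SUBEQ
6: · ADDLE
7: · ADDVS
8: ✓ CMP  NZCV=1000
9: ✓ SUBVC  r0←0x85
10: · ADDGT

EXEC = [2,9]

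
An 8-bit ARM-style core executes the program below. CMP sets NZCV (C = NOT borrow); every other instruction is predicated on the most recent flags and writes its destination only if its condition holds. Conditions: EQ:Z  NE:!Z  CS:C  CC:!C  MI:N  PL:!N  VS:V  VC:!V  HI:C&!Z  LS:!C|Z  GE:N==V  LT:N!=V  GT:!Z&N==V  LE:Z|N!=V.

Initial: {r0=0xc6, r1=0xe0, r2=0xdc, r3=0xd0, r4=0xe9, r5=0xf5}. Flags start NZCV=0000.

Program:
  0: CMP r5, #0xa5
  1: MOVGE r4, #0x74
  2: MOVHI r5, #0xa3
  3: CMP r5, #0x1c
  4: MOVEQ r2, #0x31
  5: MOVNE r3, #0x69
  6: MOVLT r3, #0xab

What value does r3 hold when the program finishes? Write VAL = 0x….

0: ✓ CMP  NZCV=0010
1: ✓ MOVGE  r4←0x74
2: ✓ MOVHI  r5←0xa3
3: ✓ CMP  NZCV=1010
4: · MOVEQ
5: ✓ MOVNE  r3←0x69
6: ✓ MOVLT  r3←0xab

VAL = 0xab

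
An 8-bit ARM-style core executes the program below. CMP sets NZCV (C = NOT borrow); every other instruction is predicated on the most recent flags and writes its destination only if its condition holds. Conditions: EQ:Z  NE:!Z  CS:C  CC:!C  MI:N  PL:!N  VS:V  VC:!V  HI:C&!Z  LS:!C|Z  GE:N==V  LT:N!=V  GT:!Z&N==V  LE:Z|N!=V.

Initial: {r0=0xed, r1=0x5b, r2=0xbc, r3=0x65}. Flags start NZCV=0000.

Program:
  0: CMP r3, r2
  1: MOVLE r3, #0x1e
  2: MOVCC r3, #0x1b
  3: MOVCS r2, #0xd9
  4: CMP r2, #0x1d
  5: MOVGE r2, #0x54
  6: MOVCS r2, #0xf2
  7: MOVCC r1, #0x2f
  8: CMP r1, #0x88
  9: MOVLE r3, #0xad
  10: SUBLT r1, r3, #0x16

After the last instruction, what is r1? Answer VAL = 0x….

VAL = 0x5b

[0] flags=1001 → (cmp)
[1] flags=1001 LE?F → skip
[2] flags=1001 CC?T → r3=0x1b
[3] flags=1001 CS?F → skip
[4] flags=1010 → (cmp)
[5] flags=1010 GE?F → skip
[6] flags=1010 CS?T → r2=0xf2
[7] flags=1010 CC?F → skip
[8] flags=1001 → (cmp)
[9] flags=1001 LE?F → skip
[10] flags=1001 LT?F → skip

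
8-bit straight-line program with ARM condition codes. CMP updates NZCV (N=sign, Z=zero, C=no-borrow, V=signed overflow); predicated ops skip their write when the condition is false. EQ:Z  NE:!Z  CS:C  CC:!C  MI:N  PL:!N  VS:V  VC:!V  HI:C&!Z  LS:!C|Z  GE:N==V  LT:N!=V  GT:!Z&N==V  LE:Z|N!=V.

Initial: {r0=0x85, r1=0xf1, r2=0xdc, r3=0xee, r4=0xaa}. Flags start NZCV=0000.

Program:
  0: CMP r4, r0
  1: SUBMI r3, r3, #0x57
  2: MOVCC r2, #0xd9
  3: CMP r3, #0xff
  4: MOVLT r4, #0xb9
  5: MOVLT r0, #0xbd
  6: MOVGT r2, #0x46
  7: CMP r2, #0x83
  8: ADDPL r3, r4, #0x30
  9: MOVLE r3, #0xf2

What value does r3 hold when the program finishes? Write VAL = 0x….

[0] flags=0010 → (cmp)
[1] flags=0010 MI?F → skip
[2] flags=0010 CC?F → skip
[3] flags=1000 → (cmp)
[4] flags=1000 LT?T → r4=0xb9
[5] flags=1000 LT?T → r0=0xbd
[6] flags=1000 GT?F → skip
[7] flags=0010 → (cmp)
[8] flags=0010 PL?T → r3=0xe9
[9] flags=0010 LE?F → skip

VAL = 0xe9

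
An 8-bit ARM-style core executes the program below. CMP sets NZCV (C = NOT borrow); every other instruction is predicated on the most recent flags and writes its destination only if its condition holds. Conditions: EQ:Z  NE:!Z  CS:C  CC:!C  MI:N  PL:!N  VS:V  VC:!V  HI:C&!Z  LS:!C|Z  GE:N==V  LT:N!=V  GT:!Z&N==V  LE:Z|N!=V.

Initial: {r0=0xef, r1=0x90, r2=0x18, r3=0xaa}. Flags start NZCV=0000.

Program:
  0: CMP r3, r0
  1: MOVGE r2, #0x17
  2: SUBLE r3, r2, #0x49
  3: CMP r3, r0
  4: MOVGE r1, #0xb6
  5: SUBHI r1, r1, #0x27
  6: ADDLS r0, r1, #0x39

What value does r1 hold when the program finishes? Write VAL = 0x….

VAL = 0x90

0: ✓ CMP  NZCV=1000
1: · MOVGE
2: ✓ SUBLE  r3←0xcf
3: ✓ CMP  NZCV=1000
4: · MOVGE
5: · SUBHI
6: ✓ ADDLS  r0←0xc9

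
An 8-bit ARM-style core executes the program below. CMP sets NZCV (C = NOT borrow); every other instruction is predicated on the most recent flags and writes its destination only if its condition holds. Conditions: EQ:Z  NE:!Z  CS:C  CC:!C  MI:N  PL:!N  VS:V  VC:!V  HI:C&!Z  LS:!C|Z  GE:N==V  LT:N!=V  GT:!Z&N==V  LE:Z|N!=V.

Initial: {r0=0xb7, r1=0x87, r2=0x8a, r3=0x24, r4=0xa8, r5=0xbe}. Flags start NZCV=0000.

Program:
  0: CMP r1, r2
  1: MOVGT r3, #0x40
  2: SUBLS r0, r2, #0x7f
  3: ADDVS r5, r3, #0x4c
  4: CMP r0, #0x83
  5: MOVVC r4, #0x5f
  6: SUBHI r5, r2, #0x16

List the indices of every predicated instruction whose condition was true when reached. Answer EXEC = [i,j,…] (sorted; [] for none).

EXEC = [2]

0: ✓ CMP  NZCV=1000
1: · MOVGT
2: ✓ SUBLS  r0←0x0b
3: · ADDVS
4: ✓ CMP  NZCV=1001
5: · MOVVC
6: · SUBHI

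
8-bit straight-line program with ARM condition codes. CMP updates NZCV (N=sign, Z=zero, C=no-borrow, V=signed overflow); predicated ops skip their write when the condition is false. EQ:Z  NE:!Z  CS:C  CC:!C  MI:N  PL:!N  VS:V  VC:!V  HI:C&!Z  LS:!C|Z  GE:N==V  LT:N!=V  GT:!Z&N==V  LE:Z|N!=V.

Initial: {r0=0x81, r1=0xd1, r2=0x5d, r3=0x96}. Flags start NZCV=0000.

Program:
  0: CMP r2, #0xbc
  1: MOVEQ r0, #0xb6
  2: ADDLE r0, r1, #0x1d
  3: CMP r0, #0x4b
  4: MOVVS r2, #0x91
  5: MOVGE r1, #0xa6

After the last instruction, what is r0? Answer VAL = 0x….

0: ✓ CMP  NZCV=1001
1: · MOVEQ
2: · ADDLE
3: ✓ CMP  NZCV=0011
4: ✓ MOVVS  r2←0x91
5: · MOVGE

VAL = 0x81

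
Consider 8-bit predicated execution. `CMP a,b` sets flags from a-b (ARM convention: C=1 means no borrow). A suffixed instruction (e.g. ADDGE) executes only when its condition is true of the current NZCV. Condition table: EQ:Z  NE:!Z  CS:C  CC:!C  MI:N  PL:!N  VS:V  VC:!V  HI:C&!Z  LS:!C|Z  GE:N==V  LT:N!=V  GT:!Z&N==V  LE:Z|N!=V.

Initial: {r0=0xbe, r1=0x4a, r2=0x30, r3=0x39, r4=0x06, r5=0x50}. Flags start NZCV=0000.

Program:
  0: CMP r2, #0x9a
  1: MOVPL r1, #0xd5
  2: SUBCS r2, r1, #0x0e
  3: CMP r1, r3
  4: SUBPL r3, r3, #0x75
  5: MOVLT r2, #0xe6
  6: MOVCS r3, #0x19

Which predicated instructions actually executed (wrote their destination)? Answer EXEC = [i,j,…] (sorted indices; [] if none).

EXEC = [4,6]

[0] flags=1001 → (cmp)
[1] flags=1001 PL?F → skip
[2] flags=1001 CS?F → skip
[3] flags=0010 → (cmp)
[4] flags=0010 PL?T → r3=0xc4
[5] flags=0010 LT?F → skip
[6] flags=0010 CS?T → r3=0x19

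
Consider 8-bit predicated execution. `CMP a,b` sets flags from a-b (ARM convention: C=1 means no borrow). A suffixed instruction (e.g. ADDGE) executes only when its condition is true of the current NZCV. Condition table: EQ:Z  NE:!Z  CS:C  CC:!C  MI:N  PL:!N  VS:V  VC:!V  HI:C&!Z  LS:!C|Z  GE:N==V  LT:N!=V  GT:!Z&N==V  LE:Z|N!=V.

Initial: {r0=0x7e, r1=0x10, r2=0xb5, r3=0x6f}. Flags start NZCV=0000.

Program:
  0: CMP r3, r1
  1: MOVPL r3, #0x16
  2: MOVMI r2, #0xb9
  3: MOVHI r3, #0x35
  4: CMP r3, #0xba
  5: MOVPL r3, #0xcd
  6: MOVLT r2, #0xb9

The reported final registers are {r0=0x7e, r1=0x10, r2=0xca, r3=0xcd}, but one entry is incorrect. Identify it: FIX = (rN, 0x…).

FIX = (r2, 0xb5)

[0] flags=0010 → (cmp)
[1] flags=0010 PL?T → r3=0x16
[2] flags=0010 MI?F → skip
[3] flags=0010 HI?T → r3=0x35
[4] flags=0000 → (cmp)
[5] flags=0000 PL?T → r3=0xcd
[6] flags=0000 LT?F → skip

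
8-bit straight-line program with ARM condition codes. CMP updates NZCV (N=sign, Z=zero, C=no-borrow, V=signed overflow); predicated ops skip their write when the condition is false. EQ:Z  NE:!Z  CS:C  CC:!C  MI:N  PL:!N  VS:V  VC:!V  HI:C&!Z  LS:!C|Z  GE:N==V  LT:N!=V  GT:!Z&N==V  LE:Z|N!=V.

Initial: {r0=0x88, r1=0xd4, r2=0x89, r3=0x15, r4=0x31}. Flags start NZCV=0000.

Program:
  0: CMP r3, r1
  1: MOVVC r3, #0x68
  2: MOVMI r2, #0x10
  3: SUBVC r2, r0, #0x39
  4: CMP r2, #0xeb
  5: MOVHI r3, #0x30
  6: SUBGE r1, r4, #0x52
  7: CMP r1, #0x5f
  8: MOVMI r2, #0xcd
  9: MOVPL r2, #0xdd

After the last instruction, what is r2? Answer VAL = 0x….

VAL = 0xcd

[0] flags=0000 → (cmp)
[1] flags=0000 VC?T → r3=0x68
[2] flags=0000 MI?F → skip
[3] flags=0000 VC?T → r2=0x4f
[4] flags=0000 → (cmp)
[5] flags=0000 HI?F → skip
[6] flags=0000 GE?T → r1=0xdf
[7] flags=1010 → (cmp)
[8] flags=1010 MI?T → r2=0xcd
[9] flags=1010 PL?F → skip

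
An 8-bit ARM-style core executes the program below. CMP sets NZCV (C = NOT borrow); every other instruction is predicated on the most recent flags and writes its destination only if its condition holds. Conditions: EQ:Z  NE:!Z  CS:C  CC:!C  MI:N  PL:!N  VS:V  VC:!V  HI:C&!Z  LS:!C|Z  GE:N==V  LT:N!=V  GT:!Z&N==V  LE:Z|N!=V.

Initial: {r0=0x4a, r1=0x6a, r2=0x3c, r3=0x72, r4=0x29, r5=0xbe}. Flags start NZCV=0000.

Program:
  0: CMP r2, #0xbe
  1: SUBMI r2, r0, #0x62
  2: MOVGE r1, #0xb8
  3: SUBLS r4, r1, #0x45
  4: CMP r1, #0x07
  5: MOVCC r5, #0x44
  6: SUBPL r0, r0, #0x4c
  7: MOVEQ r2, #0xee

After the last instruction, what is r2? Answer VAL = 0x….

VAL = 0x3c

[0] flags=0000 → (cmp)
[1] flags=0000 MI?F → skip
[2] flags=0000 GE?T → r1=0xb8
[3] flags=0000 LS?T → r4=0x73
[4] flags=1010 → (cmp)
[5] flags=1010 CC?F → skip
[6] flags=1010 PL?F → skip
[7] flags=1010 EQ?F → skip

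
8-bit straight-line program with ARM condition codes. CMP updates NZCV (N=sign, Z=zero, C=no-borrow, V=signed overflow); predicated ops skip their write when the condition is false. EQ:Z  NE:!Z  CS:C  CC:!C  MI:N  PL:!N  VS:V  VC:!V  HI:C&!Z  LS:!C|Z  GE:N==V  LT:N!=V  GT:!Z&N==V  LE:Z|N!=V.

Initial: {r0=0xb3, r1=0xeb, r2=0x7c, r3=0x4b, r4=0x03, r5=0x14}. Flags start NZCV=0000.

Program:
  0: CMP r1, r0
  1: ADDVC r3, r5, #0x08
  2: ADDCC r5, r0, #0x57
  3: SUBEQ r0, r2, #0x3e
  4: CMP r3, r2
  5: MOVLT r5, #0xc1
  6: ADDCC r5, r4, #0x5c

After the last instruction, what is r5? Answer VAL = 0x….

[0] flags=0010 → (cmp)
[1] flags=0010 VC?T → r3=0x1c
[2] flags=0010 CC?F → skip
[3] flags=0010 EQ?F → skip
[4] flags=1000 → (cmp)
[5] flags=1000 LT?T → r5=0xc1
[6] flags=1000 CC?T → r5=0x5f

VAL = 0x5f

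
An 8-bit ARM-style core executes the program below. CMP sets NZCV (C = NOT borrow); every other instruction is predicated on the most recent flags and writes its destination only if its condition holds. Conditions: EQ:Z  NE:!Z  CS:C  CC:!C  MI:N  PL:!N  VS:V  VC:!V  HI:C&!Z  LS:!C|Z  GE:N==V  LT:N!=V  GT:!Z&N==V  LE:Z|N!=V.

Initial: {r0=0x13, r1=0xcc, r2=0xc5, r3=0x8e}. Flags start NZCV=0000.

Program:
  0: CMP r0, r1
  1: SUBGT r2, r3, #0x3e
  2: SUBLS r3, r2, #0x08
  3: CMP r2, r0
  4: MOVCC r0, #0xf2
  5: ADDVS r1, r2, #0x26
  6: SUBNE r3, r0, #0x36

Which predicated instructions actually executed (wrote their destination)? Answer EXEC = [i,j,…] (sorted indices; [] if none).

0: ✓ CMP  NZCV=0000
1: ✓ SUBGT  r2←0x50
2: ✓ SUBLS  r3←0x48
3: ✓ CMP  NZCV=0010
4: · MOVCC
5: · ADDVS
6: ✓ SUBNE  r3←0xdd

EXEC = [1,2,6]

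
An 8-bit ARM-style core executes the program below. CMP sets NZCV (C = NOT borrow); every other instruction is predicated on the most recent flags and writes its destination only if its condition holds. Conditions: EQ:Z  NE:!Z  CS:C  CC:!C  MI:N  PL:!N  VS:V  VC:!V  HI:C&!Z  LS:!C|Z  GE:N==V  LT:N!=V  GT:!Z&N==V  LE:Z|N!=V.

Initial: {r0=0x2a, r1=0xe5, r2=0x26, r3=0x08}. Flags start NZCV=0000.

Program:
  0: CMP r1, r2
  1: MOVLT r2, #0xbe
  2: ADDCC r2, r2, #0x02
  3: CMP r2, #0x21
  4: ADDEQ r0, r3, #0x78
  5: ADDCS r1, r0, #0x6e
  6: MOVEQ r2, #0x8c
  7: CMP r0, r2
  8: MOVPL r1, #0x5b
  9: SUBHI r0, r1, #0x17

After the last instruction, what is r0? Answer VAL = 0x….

[0] flags=1010 → (cmp)
[1] flags=1010 LT?T → r2=0xbe
[2] flags=1010 CC?F → skip
[3] flags=1010 → (cmp)
[4] flags=1010 EQ?F → skip
[5] flags=1010 CS?T → r1=0x98
[6] flags=1010 EQ?F → skip
[7] flags=0000 → (cmp)
[8] flags=0000 PL?T → r1=0x5b
[9] flags=0000 HI?F → skip

VAL = 0x2a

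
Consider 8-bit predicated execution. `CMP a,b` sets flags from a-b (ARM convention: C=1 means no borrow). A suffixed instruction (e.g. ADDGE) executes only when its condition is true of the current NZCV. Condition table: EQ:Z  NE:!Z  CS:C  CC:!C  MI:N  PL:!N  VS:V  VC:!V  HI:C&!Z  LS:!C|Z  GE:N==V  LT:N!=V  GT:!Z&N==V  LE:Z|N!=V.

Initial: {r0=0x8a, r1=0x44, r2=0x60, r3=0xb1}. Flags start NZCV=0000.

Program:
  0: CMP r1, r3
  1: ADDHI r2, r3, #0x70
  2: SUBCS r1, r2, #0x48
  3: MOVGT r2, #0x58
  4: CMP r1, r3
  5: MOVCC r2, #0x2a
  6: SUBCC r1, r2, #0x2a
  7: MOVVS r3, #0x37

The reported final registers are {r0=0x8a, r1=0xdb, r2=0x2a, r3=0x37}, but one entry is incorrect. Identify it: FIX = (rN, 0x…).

FIX = (r1, 0x00)

0: ✓ CMP  NZCV=1001
1: · ADDHI
2: · SUBCS
3: ✓ MOVGT  r2←0x58
4: ✓ CMP  NZCV=1001
5: ✓ MOVCC  r2←0x2a
6: ✓ SUBCC  r1←0x00
7: ✓ MOVVS  r3←0x37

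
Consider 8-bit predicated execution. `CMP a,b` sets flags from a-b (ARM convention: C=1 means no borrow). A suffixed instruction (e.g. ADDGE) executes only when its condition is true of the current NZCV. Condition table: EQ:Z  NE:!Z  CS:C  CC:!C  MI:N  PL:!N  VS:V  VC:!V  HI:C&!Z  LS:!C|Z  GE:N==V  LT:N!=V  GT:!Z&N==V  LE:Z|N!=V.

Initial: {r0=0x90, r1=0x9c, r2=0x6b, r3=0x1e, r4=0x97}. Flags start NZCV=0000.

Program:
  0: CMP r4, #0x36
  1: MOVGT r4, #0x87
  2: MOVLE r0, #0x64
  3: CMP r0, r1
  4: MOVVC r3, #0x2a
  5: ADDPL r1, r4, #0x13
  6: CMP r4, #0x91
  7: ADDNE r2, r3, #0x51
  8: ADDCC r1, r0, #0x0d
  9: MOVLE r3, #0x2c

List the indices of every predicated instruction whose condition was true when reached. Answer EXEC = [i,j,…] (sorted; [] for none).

[0] flags=0011 → (cmp)
[1] flags=0011 GT?F → skip
[2] flags=0011 LE?T → r0=0x64
[3] flags=1001 → (cmp)
[4] flags=1001 VC?F → skip
[5] flags=1001 PL?F → skip
[6] flags=0010 → (cmp)
[7] flags=0010 NE?T → r2=0x6f
[8] flags=0010 CC?F → skip
[9] flags=0010 LE?F → skip

EXEC = [2,7]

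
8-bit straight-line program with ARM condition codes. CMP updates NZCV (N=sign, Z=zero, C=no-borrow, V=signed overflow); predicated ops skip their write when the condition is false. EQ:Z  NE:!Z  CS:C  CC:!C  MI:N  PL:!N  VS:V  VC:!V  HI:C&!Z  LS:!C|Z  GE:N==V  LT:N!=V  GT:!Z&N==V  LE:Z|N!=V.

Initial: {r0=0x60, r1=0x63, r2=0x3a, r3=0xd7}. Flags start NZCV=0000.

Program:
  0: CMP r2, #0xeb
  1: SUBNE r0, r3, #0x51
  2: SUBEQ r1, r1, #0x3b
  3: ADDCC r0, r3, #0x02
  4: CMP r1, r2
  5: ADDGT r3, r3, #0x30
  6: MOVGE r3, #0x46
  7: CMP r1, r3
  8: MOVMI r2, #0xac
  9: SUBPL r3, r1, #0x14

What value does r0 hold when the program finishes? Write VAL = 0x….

0: ✓ CMP  NZCV=0000
1: ✓ SUBNE  r0←0x86
2: · SUBEQ
3: ✓ ADDCC  r0←0xd9
4: ✓ CMP  NZCV=0010
5: ✓ ADDGT  r3←0x07
6: ✓ MOVGE  r3←0x46
7: ✓ CMP  NZCV=0010
8: · MOVMI
9: ✓ SUBPL  r3←0x4f

VAL = 0xd9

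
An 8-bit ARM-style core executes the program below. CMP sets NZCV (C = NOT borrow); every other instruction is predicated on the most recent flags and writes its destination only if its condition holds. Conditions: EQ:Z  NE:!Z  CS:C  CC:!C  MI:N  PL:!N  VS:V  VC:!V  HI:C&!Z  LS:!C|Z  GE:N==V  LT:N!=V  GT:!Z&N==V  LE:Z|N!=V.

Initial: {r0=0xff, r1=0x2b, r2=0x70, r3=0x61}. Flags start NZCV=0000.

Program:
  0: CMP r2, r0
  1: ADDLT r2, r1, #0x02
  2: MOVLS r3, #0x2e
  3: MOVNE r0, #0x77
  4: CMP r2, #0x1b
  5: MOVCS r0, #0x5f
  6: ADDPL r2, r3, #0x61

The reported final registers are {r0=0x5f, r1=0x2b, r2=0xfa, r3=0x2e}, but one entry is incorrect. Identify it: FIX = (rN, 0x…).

[0] flags=0000 → (cmp)
[1] flags=0000 LT?F → skip
[2] flags=0000 LS?T → r3=0x2e
[3] flags=0000 NE?T → r0=0x77
[4] flags=0010 → (cmp)
[5] flags=0010 CS?T → r0=0x5f
[6] flags=0010 PL?T → r2=0x8f

FIX = (r2, 0x8f)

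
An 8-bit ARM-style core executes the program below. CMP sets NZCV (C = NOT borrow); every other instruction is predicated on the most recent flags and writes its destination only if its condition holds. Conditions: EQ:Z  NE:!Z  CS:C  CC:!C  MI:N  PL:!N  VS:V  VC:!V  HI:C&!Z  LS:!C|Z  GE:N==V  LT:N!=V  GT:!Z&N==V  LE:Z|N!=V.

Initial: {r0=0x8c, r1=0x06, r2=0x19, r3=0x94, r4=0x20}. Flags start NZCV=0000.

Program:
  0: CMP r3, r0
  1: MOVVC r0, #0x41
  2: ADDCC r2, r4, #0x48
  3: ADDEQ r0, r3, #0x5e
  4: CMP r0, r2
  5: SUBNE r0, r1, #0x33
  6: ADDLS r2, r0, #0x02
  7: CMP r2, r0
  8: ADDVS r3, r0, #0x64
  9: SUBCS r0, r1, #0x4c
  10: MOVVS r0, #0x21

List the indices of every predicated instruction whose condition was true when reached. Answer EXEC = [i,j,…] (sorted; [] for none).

EXEC = [1,5]

[0] flags=0010 → (cmp)
[1] flags=0010 VC?T → r0=0x41
[2] flags=0010 CC?F → skip
[3] flags=0010 EQ?F → skip
[4] flags=0010 → (cmp)
[5] flags=0010 NE?T → r0=0xd3
[6] flags=0010 LS?F → skip
[7] flags=0000 → (cmp)
[8] flags=0000 VS?F → skip
[9] flags=0000 CS?F → skip
[10] flags=0000 VS?F → skip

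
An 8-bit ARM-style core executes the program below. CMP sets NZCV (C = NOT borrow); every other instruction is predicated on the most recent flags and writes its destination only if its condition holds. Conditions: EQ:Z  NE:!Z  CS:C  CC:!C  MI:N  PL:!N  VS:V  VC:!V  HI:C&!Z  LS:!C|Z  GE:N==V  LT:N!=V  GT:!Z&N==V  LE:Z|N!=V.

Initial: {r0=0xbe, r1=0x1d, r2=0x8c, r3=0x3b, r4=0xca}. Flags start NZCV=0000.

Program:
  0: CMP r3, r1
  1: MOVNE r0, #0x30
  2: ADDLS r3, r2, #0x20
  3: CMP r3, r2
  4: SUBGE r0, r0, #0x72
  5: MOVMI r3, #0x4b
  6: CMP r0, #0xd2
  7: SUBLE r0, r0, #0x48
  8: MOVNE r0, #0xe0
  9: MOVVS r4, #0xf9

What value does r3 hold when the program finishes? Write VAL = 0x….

VAL = 0x4b

[0] flags=0010 → (cmp)
[1] flags=0010 NE?T → r0=0x30
[2] flags=0010 LS?F → skip
[3] flags=1001 → (cmp)
[4] flags=1001 GE?T → r0=0xbe
[5] flags=1001 MI?T → r3=0x4b
[6] flags=1000 → (cmp)
[7] flags=1000 LE?T → r0=0x76
[8] flags=1000 NE?T → r0=0xe0
[9] flags=1000 VS?F → skip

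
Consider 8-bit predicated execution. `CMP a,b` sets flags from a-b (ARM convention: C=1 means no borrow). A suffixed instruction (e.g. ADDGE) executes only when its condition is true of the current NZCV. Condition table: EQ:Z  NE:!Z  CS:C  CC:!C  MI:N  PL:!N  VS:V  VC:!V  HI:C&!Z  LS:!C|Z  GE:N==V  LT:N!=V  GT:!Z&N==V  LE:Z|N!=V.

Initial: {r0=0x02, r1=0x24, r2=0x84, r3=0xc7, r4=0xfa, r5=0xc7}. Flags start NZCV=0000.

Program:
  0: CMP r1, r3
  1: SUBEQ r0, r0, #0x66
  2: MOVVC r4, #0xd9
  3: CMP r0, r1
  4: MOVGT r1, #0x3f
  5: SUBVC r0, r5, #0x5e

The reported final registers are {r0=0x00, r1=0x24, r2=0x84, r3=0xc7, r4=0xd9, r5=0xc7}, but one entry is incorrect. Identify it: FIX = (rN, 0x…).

[0] flags=0000 → (cmp)
[1] flags=0000 EQ?F → skip
[2] flags=0000 VC?T → r4=0xd9
[3] flags=1000 → (cmp)
[4] flags=1000 GT?F → skip
[5] flags=1000 VC?T → r0=0x69

FIX = (r0, 0x69)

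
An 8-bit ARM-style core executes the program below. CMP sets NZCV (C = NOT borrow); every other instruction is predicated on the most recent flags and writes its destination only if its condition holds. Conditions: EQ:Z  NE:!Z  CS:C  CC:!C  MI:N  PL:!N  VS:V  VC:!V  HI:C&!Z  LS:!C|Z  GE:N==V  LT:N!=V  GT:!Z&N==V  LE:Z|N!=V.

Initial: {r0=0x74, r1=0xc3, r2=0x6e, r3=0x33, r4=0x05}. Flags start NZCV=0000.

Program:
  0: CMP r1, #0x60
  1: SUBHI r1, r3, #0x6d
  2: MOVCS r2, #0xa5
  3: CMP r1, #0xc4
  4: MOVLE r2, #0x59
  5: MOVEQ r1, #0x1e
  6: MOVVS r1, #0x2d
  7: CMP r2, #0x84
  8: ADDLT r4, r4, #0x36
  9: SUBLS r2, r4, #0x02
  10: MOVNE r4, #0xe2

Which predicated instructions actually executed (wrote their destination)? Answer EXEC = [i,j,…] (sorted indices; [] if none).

0: ✓ CMP  NZCV=0011
1: ✓ SUBHI  r1←0xc6
2: ✓ MOVCS  r2←0xa5
3: ✓ CMP  NZCV=0010
4: · MOVLE
5: · MOVEQ
6: · MOVVS
7: ✓ CMP  NZCV=0010
8: · ADDLT
9: · SUBLS
10: ✓ MOVNE  r4←0xe2

EXEC = [1,2,10]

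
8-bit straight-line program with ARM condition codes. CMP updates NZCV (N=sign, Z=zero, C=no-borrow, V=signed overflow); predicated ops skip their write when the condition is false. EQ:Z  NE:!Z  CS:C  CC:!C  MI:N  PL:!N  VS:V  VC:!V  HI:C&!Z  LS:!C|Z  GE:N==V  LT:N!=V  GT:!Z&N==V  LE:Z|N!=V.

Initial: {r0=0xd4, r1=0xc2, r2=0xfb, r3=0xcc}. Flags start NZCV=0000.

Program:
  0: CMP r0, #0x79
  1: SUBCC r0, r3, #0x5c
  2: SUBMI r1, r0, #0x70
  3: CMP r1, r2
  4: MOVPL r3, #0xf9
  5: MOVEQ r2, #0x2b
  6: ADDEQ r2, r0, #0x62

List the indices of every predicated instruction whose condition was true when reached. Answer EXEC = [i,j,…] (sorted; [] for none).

0: ✓ CMP  NZCV=0011
1: · SUBCC
2: · SUBMI
3: ✓ CMP  NZCV=1000
4: · MOVPL
5: · MOVEQ
6: · ADDEQ

EXEC = []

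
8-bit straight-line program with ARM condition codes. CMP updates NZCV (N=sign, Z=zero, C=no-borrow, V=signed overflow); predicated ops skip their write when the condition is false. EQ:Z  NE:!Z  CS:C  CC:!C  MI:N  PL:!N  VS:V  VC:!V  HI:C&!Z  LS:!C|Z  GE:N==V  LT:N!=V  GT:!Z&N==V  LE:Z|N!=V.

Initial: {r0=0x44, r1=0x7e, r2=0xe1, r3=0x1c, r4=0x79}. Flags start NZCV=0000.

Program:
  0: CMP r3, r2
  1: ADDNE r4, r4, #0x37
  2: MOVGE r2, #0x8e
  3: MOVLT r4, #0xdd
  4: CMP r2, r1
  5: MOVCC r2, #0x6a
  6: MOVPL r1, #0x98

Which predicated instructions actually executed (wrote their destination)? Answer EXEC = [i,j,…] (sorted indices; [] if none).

[0] flags=0000 → (cmp)
[1] flags=0000 NE?T → r4=0xb0
[2] flags=0000 GE?T → r2=0x8e
[3] flags=0000 LT?F → skip
[4] flags=0011 → (cmp)
[5] flags=0011 CC?F → skip
[6] flags=0011 PL?T → r1=0x98

EXEC = [1,2,6]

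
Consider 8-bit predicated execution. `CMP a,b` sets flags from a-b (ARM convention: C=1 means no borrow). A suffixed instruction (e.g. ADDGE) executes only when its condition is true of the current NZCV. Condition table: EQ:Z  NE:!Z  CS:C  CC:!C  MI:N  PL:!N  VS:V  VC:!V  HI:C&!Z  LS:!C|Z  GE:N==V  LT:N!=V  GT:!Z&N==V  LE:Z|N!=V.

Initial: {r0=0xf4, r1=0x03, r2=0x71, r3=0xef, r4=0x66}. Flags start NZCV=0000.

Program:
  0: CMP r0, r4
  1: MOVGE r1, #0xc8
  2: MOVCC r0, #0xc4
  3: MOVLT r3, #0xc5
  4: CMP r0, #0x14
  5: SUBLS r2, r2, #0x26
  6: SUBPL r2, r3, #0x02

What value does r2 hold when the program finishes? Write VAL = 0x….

VAL = 0x71

[0] flags=1010 → (cmp)
[1] flags=1010 GE?F → skip
[2] flags=1010 CC?F → skip
[3] flags=1010 LT?T → r3=0xc5
[4] flags=1010 → (cmp)
[5] flags=1010 LS?F → skip
[6] flags=1010 PL?F → skip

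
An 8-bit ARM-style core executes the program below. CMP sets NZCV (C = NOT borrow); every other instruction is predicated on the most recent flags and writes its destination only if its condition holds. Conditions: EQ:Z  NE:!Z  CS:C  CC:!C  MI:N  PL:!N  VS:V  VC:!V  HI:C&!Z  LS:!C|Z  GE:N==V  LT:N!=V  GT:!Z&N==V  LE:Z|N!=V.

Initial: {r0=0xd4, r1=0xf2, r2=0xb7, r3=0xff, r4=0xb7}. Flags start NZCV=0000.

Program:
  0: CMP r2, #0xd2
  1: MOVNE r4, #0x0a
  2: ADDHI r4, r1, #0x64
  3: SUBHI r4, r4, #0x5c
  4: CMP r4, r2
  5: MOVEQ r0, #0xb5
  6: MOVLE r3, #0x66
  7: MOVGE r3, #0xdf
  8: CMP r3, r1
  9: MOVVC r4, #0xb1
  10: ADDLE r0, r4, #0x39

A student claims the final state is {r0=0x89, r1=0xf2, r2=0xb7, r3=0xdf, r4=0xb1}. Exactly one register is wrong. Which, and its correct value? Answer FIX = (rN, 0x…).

0: ✓ CMP  NZCV=1000
1: ✓ MOVNE  r4←0x0a
2: · ADDHI
3: · SUBHI
4: ✓ CMP  NZCV=0000
5: · MOVEQ
6: · MOVLE
7: ✓ MOVGE  r3←0xdf
8: ✓ CMP  NZCV=1000
9: ✓ MOVVC  r4←0xb1
10: ✓ ADDLE  r0←0xea

FIX = (r0, 0xea)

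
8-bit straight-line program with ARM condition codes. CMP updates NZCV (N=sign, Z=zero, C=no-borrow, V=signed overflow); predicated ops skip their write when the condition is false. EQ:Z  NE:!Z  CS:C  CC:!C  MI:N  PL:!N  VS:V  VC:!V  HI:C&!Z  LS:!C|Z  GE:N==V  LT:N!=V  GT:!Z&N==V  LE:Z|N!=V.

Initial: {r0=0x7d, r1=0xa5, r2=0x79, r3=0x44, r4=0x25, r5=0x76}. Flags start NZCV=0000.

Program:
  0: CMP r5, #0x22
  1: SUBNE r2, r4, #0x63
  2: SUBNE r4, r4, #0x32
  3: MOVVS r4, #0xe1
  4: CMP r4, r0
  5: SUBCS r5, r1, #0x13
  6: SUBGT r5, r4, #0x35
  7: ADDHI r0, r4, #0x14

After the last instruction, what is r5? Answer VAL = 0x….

VAL = 0x92

[0] flags=0010 → (cmp)
[1] flags=0010 NE?T → r2=0xc2
[2] flags=0010 NE?T → r4=0xf3
[3] flags=0010 VS?F → skip
[4] flags=0011 → (cmp)
[5] flags=0011 CS?T → r5=0x92
[6] flags=0011 GT?F → skip
[7] flags=0011 HI?T → r0=0x07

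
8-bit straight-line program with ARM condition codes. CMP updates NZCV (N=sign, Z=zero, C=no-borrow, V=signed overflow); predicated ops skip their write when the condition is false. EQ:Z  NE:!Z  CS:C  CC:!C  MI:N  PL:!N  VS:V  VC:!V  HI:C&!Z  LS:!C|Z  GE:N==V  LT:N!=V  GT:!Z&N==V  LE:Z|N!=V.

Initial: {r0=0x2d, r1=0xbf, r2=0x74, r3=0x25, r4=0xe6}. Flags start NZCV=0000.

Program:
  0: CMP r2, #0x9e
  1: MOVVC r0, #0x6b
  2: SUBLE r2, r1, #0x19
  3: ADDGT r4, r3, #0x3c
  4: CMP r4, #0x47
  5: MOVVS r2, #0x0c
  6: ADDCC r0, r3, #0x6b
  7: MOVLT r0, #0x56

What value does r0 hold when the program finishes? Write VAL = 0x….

[0] flags=1001 → (cmp)
[1] flags=1001 VC?F → skip
[2] flags=1001 LE?F → skip
[3] flags=1001 GT?T → r4=0x61
[4] flags=0010 → (cmp)
[5] flags=0010 VS?F → skip
[6] flags=0010 CC?F → skip
[7] flags=0010 LT?F → skip

VAL = 0x2d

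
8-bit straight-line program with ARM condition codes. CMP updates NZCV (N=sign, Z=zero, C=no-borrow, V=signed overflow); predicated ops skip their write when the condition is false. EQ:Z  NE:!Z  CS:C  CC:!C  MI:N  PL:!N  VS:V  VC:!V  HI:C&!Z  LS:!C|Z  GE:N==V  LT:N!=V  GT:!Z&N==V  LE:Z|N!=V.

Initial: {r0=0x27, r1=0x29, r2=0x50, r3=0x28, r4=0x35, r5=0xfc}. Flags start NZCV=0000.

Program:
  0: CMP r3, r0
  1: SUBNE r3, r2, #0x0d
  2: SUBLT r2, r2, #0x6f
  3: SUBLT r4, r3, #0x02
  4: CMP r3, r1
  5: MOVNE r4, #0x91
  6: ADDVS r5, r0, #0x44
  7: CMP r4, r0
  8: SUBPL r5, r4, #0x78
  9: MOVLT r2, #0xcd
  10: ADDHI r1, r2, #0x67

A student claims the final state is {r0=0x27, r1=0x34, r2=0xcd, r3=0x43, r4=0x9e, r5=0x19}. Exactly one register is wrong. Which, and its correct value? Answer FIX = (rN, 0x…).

0: ✓ CMP  NZCV=0010
1: ✓ SUBNE  r3←0x43
2: · SUBLT
3: · SUBLT
4: ✓ CMP  NZCV=0010
5: ✓ MOVNE  r4←0x91
6: · ADDVS
7: ✓ CMP  NZCV=0011
8: ✓ SUBPL  r5←0x19
9: ✓ MOVLT  r2←0xcd
10: ✓ ADDHI  r1←0x34

FIX = (r4, 0x91)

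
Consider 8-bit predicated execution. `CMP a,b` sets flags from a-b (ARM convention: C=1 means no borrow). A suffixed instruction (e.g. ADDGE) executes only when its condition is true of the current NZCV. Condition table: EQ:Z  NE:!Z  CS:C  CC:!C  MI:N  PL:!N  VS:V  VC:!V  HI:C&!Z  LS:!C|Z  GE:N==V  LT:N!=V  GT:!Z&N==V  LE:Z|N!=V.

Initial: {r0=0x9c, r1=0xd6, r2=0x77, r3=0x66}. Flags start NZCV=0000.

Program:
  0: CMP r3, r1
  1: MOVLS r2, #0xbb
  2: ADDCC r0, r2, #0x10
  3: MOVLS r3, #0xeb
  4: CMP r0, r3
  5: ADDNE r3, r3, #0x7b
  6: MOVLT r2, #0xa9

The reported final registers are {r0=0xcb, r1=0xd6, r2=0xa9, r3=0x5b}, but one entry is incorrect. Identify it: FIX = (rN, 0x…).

[0] flags=1001 → (cmp)
[1] flags=1001 LS?T → r2=0xbb
[2] flags=1001 CC?T → r0=0xcb
[3] flags=1001 LS?T → r3=0xeb
[4] flags=1000 → (cmp)
[5] flags=1000 NE?T → r3=0x66
[6] flags=1000 LT?T → r2=0xa9

FIX = (r3, 0x66)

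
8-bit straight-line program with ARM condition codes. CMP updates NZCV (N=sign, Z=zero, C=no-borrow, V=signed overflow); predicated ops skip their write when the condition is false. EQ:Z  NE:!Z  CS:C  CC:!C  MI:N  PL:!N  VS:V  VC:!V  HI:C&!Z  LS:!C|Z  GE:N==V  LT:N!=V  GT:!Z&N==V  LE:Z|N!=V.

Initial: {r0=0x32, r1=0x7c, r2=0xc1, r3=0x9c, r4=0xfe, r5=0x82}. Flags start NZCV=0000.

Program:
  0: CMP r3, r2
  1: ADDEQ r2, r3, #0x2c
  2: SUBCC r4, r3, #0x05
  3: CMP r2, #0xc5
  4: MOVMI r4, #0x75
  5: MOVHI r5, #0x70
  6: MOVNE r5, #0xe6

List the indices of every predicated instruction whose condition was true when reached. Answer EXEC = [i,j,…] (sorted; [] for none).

[0] flags=1000 → (cmp)
[1] flags=1000 EQ?F → skip
[2] flags=1000 CC?T → r4=0x97
[3] flags=1000 → (cmp)
[4] flags=1000 MI?T → r4=0x75
[5] flags=1000 HI?F → skip
[6] flags=1000 NE?T → r5=0xe6

EXEC = [2,4,6]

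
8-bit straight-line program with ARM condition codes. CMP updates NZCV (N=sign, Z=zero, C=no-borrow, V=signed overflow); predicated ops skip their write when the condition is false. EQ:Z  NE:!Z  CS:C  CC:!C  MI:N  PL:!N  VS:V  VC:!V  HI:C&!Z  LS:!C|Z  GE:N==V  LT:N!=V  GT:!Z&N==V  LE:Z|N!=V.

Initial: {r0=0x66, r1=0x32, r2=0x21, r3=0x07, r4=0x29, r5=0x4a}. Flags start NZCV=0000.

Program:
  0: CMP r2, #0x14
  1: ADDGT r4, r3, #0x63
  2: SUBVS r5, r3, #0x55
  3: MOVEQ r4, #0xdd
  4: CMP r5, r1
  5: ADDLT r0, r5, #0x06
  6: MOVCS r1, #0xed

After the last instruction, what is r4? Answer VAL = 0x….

VAL = 0x6a

0: ✓ CMP  NZCV=0010
1: ✓ ADDGT  r4←0x6a
2: · SUBVS
3: · MOVEQ
4: ✓ CMP  NZCV=0010
5: · ADDLT
6: ✓ MOVCS  r1←0xed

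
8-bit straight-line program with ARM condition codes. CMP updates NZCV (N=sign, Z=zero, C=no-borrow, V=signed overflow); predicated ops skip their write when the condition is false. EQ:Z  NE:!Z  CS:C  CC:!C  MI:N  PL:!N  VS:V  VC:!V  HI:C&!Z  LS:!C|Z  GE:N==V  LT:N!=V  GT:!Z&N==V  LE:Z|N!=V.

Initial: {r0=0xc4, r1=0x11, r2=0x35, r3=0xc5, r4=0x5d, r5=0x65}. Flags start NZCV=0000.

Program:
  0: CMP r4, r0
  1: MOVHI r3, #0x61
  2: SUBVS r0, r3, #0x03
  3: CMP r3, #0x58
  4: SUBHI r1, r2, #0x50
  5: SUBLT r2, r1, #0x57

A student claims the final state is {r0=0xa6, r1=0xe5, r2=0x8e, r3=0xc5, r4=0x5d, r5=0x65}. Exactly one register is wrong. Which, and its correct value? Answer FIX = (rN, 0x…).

FIX = (r0, 0xc2)

[0] flags=1001 → (cmp)
[1] flags=1001 HI?F → skip
[2] flags=1001 VS?T → r0=0xc2
[3] flags=0011 → (cmp)
[4] flags=0011 HI?T → r1=0xe5
[5] flags=0011 LT?T → r2=0x8e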